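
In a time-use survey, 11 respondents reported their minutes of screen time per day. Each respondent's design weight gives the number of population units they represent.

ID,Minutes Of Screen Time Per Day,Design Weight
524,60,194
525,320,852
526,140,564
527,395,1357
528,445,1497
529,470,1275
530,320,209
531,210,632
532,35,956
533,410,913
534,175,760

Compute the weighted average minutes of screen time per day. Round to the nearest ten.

320

Weighted sum = 60×194 + 320×852 + 140×564 + 395×1357 + 445×1497 + 470×1275 + 320×209 + 210×632 + 35×956 + 410×913 + 175×760
  = 11640 + 272640 + 78960 + 536015 + 666165 + 599250 + 66880 + 132720 + 33460 + 374330 + 133000 = 2905060
Sum of weights = 194 + 852 + 564 + 1357 + 1497 + 1275 + 209 + 632 + 956 + 913 + 760 = 9209
Weighted mean = 2905060 / 9209 = 315.45879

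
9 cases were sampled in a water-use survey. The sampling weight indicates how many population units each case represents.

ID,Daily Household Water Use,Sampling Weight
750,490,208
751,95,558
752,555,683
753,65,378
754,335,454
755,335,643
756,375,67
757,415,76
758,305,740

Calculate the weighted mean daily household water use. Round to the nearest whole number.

Weighted sum = 490×208 + 95×558 + 555×683 + 65×378 + 335×454 + 335×643 + 375×67 + 415×76 + 305×740
  = 101920 + 53010 + 379065 + 24570 + 152090 + 215405 + 25125 + 31540 + 225700 = 1208425
Sum of weights = 208 + 558 + 683 + 378 + 454 + 643 + 67 + 76 + 740 = 3807
Weighted mean = 1208425 / 3807 = 317.42185

317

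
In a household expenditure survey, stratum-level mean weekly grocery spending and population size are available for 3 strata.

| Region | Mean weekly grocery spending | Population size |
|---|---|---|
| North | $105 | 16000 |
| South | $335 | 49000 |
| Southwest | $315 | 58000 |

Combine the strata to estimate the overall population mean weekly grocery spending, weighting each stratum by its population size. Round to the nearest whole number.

Σ Nₕ·x̄ₕ = 36365000
Σ Nₕ = 16000 + 49000 + 58000 = 123000
Overall mean = 36365000 / 123000 = 295.65041

296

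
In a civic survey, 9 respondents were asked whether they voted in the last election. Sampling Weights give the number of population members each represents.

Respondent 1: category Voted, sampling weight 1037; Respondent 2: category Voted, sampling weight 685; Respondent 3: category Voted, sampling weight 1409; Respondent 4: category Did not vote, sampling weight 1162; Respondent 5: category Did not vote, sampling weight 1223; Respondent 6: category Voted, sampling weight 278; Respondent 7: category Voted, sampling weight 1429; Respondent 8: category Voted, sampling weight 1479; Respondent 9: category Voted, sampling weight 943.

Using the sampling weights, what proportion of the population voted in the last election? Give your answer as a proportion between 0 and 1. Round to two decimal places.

0.75

Sum of weights for 'Voted' = 1037 + 685 + 1409 + 278 + 1429 + 1479 + 943 = 7260
Total weight = 1037 + 685 + 1409 + 1162 + 1223 + 278 + 1429 + 1479 + 943 = 9645
Weighted proportion = 7260 / 9645 = 0.75272162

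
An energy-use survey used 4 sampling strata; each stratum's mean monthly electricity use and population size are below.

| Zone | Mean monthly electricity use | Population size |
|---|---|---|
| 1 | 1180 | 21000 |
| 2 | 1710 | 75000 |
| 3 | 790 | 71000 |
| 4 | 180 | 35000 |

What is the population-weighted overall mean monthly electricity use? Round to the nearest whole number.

1066

Σ Nₕ·x̄ₕ = 215420000
Σ Nₕ = 21000 + 75000 + 71000 + 35000 = 202000
Overall mean = 215420000 / 202000 = 1066.4356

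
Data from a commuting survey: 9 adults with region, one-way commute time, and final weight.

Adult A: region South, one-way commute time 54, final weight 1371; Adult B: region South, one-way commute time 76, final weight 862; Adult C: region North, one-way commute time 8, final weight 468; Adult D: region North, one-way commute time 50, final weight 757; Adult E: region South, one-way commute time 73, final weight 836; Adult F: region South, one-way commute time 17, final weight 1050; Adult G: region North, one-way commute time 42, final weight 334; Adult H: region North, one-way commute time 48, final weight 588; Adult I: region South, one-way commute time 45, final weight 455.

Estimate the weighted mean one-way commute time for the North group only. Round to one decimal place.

39.1

North rows: C, D, G, H
Weighted sum = 8×468 + 50×757 + 42×334 + 48×588
  = 83846
Sum of weights = 468 + 757 + 334 + 588 = 2147
Weighted mean = 83846 / 2147 = 39.052632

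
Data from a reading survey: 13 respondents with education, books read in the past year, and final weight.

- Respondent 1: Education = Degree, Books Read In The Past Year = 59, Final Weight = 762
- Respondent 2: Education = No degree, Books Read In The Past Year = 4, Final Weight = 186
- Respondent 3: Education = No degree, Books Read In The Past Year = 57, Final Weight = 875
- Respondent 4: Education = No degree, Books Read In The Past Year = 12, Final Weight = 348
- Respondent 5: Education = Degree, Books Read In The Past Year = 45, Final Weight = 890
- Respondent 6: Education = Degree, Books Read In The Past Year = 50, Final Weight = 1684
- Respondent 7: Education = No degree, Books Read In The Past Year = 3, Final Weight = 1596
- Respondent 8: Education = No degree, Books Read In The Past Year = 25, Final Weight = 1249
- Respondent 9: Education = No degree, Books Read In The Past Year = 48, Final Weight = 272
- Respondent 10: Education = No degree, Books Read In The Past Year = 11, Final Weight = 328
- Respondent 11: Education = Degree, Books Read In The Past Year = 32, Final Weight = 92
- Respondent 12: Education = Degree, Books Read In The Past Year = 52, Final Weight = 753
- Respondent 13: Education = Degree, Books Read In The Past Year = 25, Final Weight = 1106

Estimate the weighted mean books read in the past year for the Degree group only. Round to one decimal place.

45.2

Degree rows: 1, 5, 6, 11, 12, 13
Weighted sum = 59×762 + 45×890 + 50×1684 + 32×92 + 52×753 + 25×1106
  = 44958 + 40050 + 84200 + 2944 + 39156 + 27650 = 238958
Sum of weights = 762 + 890 + 1684 + 92 + 753 + 1106 = 5287
Weighted mean = 238958 / 5287 = 45.197276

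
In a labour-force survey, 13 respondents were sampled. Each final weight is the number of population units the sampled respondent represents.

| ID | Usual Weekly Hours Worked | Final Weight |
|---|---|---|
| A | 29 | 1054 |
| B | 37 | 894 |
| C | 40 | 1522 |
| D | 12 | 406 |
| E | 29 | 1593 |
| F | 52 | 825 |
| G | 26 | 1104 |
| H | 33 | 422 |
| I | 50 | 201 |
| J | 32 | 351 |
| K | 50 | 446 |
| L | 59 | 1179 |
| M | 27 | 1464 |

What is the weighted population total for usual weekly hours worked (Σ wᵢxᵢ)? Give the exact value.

413794

Weighted total = 413794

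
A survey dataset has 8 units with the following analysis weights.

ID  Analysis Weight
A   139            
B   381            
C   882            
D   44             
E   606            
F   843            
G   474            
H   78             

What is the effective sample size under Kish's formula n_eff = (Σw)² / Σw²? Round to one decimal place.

Σ wᵢ = 3447
Σ wᵢ² = 19321 + 145161 + 777924 + 1936 + 367236 + 710649 + 224676 + 6084 = 2252987
n_eff = 3447² / 2252987 = 11881809 / 2252987 = 5.2738027

5.3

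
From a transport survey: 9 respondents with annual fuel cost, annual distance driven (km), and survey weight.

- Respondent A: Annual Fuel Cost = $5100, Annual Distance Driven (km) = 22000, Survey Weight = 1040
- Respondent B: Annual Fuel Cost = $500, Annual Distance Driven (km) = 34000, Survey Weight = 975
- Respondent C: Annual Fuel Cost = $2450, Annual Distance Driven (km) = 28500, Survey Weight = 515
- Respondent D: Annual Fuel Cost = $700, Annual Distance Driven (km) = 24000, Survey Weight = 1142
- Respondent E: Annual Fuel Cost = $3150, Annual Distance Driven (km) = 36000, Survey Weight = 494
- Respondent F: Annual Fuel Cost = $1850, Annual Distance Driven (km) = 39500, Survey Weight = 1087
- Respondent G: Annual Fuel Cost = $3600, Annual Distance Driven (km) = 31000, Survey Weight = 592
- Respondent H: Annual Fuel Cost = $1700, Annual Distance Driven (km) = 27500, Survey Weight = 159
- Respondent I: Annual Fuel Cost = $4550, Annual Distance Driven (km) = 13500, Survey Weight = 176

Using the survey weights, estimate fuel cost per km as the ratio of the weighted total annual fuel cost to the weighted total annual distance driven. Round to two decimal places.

0.08

Σ wᵢ·y = 5100×1040 + 500×975 + 2450×515 + 700×1142 + 3150×494 + 1850×1087 + 3600×592 + 1700×159 + 4550×176
  = 14622000
Σ wᵢ·x = 22000×1040 + 34000×975 + 28500×515 + 24000×1142 + 36000×494 + 39500×1087 + 31000×592 + 27500×159 + 13500×176
  = 183936500
Ratio = 14622000 / 183936500 = 0.079494826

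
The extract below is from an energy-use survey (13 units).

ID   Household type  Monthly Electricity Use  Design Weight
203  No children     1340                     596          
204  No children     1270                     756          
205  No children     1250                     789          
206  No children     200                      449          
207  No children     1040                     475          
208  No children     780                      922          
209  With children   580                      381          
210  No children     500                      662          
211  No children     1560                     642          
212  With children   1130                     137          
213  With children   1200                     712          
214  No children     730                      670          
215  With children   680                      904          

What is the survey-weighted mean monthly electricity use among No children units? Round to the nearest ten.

980

No children rows: 203, 204, 205, 206, 207, 208, 210, 211, 214
Weighted sum = 5869590
Sum of weights = 596 + 756 + 789 + 449 + 475 + 922 + 662 + 642 + 670 = 5961
Weighted mean = 5869590 / 5961 = 984.66532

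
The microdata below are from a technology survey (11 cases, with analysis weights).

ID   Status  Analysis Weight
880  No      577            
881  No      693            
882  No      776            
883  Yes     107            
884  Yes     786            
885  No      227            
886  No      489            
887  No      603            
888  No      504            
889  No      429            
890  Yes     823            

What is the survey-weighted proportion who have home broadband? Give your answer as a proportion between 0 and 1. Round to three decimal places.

0.285

Sum of weights for 'Yes' = 107 + 786 + 823 = 1716
Total weight = 577 + 693 + 776 + 107 + 786 + 227 + 489 + 603 + 504 + 429 + 823 = 6014
Weighted proportion = 1716 / 6014 = 0.28533422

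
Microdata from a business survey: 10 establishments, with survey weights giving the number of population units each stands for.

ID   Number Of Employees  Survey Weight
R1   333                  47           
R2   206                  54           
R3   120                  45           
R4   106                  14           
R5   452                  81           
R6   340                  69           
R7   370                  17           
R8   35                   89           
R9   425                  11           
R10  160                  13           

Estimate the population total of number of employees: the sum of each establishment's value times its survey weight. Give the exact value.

109891

Weighted total = 333×47 + 206×54 + 120×45 + 106×14 + 452×81 + 340×69 + 370×17 + 35×89 + 425×11 + 160×13
  = 15651 + 11124 + 5400 + 1484 + 36612 + 23460 + 6290 + 3115 + 4675 + 2080 = 109891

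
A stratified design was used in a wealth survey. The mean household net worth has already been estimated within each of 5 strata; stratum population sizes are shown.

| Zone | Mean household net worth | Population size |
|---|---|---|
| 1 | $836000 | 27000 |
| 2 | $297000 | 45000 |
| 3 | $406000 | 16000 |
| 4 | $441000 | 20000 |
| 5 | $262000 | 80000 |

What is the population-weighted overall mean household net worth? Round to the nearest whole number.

384112

Σ Nₕ·x̄ₕ = 836000×27000 + 297000×45000 + 406000×16000 + 441000×20000 + 262000×80000
  = 22572000000 + 13365000000 + 6496000000 + 8820000000 + 20960000000 = 72213000000
Σ Nₕ = 188000
Overall mean = 72213000000 / 188000 = 384111.7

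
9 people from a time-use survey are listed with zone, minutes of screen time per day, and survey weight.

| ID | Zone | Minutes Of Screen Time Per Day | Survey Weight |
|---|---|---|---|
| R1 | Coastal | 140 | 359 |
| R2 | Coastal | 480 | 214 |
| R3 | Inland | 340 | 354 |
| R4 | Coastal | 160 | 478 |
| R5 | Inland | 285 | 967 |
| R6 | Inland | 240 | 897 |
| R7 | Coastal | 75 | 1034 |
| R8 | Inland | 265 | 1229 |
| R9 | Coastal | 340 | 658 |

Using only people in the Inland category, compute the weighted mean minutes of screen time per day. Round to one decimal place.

Inland rows: R3, R5, R6, R8
Weighted sum = 936920
Sum of weights = 354 + 967 + 897 + 1229 = 3447
Weighted mean = 936920 / 3447 = 271.80737

271.8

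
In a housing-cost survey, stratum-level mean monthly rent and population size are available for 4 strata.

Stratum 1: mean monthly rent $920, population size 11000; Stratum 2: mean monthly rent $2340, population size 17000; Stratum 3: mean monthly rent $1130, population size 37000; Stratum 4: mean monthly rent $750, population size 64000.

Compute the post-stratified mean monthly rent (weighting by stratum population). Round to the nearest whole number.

1083

Σ Nₕ·x̄ₕ = 920×11000 + 2340×17000 + 1130×37000 + 750×64000
  = 10120000 + 39780000 + 41810000 + 48000000 = 139710000
Σ Nₕ = 11000 + 17000 + 37000 + 64000 = 129000
Overall mean = 139710000 / 129000 = 1083.0233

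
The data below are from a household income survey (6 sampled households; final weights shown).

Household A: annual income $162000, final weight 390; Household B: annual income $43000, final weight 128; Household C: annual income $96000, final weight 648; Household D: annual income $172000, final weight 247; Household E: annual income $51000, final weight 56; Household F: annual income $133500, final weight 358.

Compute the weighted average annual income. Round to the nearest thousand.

123000

Weighted sum = 162000×390 + 43000×128 + 96000×648 + 172000×247 + 51000×56 + 133500×358
  = 63180000 + 5504000 + 62208000 + 42484000 + 2856000 + 47793000 = 224025000
Sum of weights = 390 + 128 + 648 + 247 + 56 + 358 = 1827
Weighted mean = 224025000 / 1827 = 122619.05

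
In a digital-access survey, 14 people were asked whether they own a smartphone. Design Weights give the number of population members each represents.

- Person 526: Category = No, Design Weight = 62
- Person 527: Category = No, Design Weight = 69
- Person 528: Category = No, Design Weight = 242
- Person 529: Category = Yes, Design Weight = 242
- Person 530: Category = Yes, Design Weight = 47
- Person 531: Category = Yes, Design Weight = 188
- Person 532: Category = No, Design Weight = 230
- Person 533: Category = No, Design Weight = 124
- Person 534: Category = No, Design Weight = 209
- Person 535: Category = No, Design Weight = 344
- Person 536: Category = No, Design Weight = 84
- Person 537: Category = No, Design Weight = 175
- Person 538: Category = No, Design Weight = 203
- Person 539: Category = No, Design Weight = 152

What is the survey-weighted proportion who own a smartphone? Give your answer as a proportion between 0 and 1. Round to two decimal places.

Sum of weights for 'Yes' = 242 + 47 + 188 = 477
Total weight = 2371
Weighted proportion = 477 / 2371 = 0.20118094

0.20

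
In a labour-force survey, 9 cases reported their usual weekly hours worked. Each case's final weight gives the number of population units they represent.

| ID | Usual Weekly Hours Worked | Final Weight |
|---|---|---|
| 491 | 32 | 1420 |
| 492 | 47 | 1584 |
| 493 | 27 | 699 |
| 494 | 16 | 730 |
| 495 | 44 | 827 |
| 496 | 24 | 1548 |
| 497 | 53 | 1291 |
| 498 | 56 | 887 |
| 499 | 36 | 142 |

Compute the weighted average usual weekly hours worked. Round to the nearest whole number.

38

Weighted sum = 32×1420 + 47×1584 + 27×699 + 16×730 + 44×827 + 24×1548 + 53×1291 + 56×887 + 36×142
  = 45440 + 74448 + 18873 + 11680 + 36388 + 37152 + 68423 + 49672 + 5112 = 347188
Sum of weights = 1420 + 1584 + 699 + 730 + 827 + 1548 + 1291 + 887 + 142 = 9128
Weighted mean = 347188 / 9128 = 38.035495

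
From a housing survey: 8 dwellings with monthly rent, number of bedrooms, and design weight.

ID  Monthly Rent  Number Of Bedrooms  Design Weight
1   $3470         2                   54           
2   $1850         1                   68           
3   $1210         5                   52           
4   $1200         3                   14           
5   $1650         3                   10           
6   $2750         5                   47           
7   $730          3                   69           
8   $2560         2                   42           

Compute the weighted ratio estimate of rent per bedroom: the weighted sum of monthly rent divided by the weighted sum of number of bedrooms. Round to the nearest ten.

670

Σ wᵢ·y = 3470×54 + 1850×68 + 1210×52 + 1200×14 + 1650×10 + 2750×47 + 730×69 + 2560×42
  = 187380 + 125800 + 62920 + 16800 + 16500 + 129250 + 50370 + 107520 = 696540
Σ wᵢ·x = 2×54 + 1×68 + 5×52 + 3×14 + 3×10 + 5×47 + 3×69 + 2×42
  = 108 + 68 + 260 + 42 + 30 + 235 + 207 + 84 = 1034
Ratio = 696540 / 1034 = 673.63636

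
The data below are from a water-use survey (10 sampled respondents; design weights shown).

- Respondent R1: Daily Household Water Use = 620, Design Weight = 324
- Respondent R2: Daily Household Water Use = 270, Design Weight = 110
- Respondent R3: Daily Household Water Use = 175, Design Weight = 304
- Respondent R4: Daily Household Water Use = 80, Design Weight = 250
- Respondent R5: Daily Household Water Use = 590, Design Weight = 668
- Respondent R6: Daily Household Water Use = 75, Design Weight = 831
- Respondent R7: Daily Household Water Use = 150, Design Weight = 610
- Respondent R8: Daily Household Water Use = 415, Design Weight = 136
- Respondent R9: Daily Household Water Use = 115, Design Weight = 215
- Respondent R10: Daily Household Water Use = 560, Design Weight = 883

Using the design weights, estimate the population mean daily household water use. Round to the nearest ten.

330

Weighted sum = 620×324 + 270×110 + 175×304 + 80×250 + 590×668 + 75×831 + 150×610 + 415×136 + 115×215 + 560×883
  = 1427370
Sum of weights = 4331
Weighted mean = 1427370 / 4331 = 329.57054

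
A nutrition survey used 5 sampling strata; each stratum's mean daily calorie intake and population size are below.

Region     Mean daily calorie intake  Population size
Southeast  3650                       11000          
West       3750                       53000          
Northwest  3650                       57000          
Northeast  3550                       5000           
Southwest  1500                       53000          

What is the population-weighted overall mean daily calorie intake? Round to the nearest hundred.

Σ Nₕ·x̄ₕ = 3650×11000 + 3750×53000 + 3650×57000 + 3550×5000 + 1500×53000
  = 40150000 + 198750000 + 208050000 + 17750000 + 79500000 = 544200000
Σ Nₕ = 11000 + 53000 + 57000 + 5000 + 53000 = 179000
Overall mean = 544200000 / 179000 = 3040.2235

3000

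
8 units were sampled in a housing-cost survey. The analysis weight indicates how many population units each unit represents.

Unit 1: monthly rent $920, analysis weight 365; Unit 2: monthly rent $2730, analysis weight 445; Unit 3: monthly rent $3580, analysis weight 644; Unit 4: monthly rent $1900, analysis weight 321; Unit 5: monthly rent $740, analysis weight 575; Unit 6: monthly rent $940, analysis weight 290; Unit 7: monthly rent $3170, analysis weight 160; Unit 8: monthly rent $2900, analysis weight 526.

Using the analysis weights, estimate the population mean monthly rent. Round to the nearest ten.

2160

Weighted sum = 920×365 + 2730×445 + 3580×644 + 1900×321 + 740×575 + 940×290 + 3170×160 + 2900×526
  = 335800 + 1214850 + 2305520 + 609900 + 425500 + 272600 + 507200 + 1525400 = 7196770
Sum of weights = 365 + 445 + 644 + 321 + 575 + 290 + 160 + 526 = 3326
Weighted mean = 7196770 / 3326 = 2163.7913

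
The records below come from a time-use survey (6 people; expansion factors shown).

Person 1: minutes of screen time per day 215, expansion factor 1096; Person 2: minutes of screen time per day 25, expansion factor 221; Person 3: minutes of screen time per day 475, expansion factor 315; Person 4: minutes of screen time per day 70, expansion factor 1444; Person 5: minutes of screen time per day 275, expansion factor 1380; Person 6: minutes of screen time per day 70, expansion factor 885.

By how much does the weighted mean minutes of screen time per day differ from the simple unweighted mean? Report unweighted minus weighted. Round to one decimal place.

Unweighted sum = 215 + 25 + 475 + 70 + 275 + 70 = 1130
Unweighted mean = 1130 / 6 = 188.33333
Weighted sum = 215×1096 + 25×221 + 475×315 + 70×1444 + 275×1380 + 70×885
  = 235640 + 5525 + 149625 + 101080 + 379500 + 61950 = 933320
Sum of weights = 1096 + 221 + 315 + 1444 + 1380 + 885 = 5341
Weighted mean = 933320 / 5341 = 174.7463
Difference (unweighted minus weighted) = 13.587031

13.6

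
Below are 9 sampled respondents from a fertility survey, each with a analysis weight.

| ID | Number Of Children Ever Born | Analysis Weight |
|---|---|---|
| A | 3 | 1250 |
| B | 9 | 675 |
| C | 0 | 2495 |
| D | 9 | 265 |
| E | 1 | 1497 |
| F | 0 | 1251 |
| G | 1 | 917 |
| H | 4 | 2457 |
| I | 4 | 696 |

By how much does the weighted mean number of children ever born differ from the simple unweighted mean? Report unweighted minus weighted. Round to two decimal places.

1.08

Unweighted sum = 3 + 9 + 0 + 9 + 1 + 0 + 1 + 4 + 4 = 31
Unweighted mean = 31 / 9 = 3.4444444
Weighted sum = 3×1250 + 9×675 + 0×2495 + 9×265 + 1×1497 + 0×1251 + 1×917 + 4×2457 + 4×696
  = 27236
Sum of weights = 11503
Weighted mean = 27236 / 11503 = 2.3677302
Difference (unweighted minus weighted) = 1.0767143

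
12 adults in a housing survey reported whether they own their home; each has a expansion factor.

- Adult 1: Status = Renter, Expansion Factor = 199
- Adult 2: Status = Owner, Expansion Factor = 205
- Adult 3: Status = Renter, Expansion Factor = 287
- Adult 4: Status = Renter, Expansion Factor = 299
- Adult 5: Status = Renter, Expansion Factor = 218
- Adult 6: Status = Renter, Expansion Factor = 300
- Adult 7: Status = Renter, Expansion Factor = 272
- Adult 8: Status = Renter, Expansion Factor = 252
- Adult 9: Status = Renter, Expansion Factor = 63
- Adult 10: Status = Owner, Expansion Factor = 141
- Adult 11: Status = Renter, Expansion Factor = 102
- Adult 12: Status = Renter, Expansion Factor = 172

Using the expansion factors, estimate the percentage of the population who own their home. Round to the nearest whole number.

14

Sum of weights for 'Owner' = 205 + 141 = 346
Total weight = 199 + 205 + 287 + 299 + 218 + 300 + 272 + 252 + 63 + 141 + 102 + 172 = 2510
Weighted proportion = 346 / 2510 = 0.13784861 → 13.784861%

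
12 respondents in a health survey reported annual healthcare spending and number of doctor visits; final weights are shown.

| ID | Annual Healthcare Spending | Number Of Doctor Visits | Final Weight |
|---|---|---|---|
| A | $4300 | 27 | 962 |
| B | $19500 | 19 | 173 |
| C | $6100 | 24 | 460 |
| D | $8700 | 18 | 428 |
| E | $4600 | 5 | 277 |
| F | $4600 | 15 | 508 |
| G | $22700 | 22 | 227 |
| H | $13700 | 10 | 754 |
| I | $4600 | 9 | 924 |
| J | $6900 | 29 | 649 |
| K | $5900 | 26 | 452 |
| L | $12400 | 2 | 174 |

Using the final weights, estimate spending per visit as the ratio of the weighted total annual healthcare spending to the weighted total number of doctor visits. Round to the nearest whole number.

429

Σ wᵢ·y = 4300×962 + 19500×173 + 6100×460 + 8700×428 + 4600×277 + 4600×508 + 22700×227 + 13700×754 + 4600×924 + 6900×649 + 5900×452 + 12400×174
  = 4136600 + 3373500 + 2806000 + 3723600 + 1274200 + 2336800 + 5152900 + 10329800 + 4250400 + 4478100 + 2666800 + 2157600 = 46686300
Σ wᵢ·x = 27×962 + 19×173 + 24×460 + 18×428 + 5×277 + 15×508 + 22×227 + 10×754 + 9×924 + 29×649 + 26×452 + 2×174
  = 25974 + 3287 + 11040 + 7704 + 1385 + 7620 + 4994 + 7540 + 8316 + 18821 + 11752 + 348 = 108781
Ratio = 46686300 / 108781 = 429.17697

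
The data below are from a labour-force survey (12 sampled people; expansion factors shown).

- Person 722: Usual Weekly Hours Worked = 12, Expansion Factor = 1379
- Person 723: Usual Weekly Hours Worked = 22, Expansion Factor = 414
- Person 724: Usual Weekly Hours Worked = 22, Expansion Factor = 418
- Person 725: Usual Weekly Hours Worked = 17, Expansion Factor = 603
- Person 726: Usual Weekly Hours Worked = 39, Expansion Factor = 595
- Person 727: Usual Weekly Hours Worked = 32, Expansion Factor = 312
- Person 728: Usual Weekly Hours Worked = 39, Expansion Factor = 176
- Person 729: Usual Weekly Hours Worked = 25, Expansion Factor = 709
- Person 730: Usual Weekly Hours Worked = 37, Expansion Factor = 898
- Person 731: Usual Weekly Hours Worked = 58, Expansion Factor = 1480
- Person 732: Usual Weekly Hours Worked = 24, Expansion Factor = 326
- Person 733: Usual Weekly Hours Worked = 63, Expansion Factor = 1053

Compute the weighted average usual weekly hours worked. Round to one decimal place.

35.4

Weighted sum = 296110
Sum of weights = 1379 + 414 + 418 + 603 + 595 + 312 + 176 + 709 + 898 + 1480 + 326 + 1053 = 8363
Weighted mean = 296110 / 8363 = 35.407151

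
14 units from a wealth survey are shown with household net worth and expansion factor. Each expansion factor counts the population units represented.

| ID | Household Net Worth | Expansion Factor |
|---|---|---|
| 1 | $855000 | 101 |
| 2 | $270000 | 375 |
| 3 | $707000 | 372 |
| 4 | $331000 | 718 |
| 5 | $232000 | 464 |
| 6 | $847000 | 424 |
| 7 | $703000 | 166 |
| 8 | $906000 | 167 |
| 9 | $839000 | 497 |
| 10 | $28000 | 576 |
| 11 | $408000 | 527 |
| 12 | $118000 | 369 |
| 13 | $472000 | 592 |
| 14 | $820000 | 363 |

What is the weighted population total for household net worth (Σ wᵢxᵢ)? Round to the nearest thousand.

Weighted total = 2691796000

2691796000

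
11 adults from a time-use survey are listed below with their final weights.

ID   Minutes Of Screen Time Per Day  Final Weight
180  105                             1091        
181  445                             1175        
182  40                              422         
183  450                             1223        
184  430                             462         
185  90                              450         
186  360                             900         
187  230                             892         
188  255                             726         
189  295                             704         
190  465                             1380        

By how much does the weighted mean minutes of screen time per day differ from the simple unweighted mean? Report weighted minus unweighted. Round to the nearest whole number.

Unweighted sum = 3165
Unweighted mean = 3165 / 11 = 287.72727
Weighted sum = 105×1091 + 445×1175 + 40×422 + 450×1223 + 430×462 + 90×450 + 360×900 + 230×892 + 255×726 + 295×704 + 465×1380
  = 114555 + 522875 + 16880 + 550350 + 198660 + 40500 + 324000 + 205160 + 185130 + 207680 + 641700 = 3007490
Sum of weights = 9425
Weighted mean = 3007490 / 9425 = 319.09708
Difference (weighted minus unweighted) = 31.36981

31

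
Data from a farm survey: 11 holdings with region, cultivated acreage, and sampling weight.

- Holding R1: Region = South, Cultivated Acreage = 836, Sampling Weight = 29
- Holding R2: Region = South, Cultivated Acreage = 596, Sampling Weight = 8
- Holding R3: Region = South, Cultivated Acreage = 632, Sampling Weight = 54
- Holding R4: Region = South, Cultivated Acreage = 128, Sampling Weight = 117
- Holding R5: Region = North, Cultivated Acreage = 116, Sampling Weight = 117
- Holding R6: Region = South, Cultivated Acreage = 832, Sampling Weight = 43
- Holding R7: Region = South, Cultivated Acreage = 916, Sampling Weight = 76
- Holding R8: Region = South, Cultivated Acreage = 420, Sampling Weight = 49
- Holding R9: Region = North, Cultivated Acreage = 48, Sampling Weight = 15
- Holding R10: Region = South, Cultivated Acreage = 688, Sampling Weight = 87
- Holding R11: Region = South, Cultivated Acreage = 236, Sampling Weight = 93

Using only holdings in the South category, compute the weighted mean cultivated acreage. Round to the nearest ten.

510

South rows: R1, R2, R3, R4, R6, R7, R8, R10, R11
Weighted sum = 285892
Sum of weights = 29 + 8 + 54 + 117 + 43 + 76 + 49 + 87 + 93 = 556
Weighted mean = 285892 / 556 = 514.19424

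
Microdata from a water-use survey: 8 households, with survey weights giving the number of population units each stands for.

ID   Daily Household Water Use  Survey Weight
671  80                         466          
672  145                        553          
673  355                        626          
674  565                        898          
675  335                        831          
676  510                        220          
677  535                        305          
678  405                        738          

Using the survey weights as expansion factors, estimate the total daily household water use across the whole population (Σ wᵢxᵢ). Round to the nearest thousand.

1700000

Weighted total = 80×466 + 145×553 + 355×626 + 565×898 + 335×831 + 510×220 + 535×305 + 405×738
  = 37280 + 80185 + 222230 + 507370 + 278385 + 112200 + 163175 + 298890 = 1699715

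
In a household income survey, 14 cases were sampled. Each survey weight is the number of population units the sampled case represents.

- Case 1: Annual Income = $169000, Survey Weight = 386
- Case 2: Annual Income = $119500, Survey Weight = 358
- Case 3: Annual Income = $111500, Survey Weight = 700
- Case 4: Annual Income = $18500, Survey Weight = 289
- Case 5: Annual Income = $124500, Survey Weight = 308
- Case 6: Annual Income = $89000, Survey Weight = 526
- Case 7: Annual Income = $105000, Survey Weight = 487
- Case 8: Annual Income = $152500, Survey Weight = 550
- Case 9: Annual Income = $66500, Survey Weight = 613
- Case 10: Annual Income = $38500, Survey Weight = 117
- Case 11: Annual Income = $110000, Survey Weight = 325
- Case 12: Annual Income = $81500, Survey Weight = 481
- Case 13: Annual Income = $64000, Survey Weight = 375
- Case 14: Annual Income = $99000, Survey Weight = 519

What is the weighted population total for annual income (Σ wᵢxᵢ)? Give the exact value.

Weighted total = 607183000

607183000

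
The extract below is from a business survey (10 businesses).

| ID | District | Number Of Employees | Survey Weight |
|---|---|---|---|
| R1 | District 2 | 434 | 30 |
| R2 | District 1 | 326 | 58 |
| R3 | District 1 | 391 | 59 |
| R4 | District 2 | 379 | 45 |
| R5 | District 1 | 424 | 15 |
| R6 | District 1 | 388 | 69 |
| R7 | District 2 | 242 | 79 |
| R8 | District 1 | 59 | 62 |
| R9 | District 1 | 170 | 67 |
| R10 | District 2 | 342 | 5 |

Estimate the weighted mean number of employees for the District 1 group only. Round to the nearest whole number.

273

District 1 rows: R2, R3, R5, R6, R8, R9
Weighted sum = 326×58 + 391×59 + 424×15 + 388×69 + 59×62 + 170×67
  = 90157
Sum of weights = 58 + 59 + 15 + 69 + 62 + 67 = 330
Weighted mean = 90157 / 330 = 273.20303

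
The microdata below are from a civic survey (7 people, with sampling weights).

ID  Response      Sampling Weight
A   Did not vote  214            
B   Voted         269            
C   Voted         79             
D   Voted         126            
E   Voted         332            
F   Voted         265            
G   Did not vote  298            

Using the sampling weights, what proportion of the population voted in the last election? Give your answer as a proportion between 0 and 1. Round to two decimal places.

0.68

Sum of weights for 'Voted' = 269 + 79 + 126 + 332 + 265 = 1071
Total weight = 1583
Weighted proportion = 1071 / 1583 = 0.67656349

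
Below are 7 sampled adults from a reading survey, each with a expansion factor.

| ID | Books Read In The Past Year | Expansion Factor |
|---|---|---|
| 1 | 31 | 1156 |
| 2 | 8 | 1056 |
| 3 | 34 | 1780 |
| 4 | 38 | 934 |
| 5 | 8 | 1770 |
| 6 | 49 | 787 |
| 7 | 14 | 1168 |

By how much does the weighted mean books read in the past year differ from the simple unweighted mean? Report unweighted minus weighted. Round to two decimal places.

Unweighted sum = 31 + 8 + 34 + 38 + 8 + 49 + 14 = 182
Unweighted mean = 182 / 7 = 26
Weighted sum = 31×1156 + 8×1056 + 34×1780 + 38×934 + 8×1770 + 49×787 + 14×1168
  = 35836 + 8448 + 60520 + 35492 + 14160 + 38563 + 16352 = 209371
Sum of weights = 1156 + 1056 + 1780 + 934 + 1770 + 787 + 1168 = 8651
Weighted mean = 209371 / 8651 = 24.201942
Difference (unweighted minus weighted) = 1.798058

1.80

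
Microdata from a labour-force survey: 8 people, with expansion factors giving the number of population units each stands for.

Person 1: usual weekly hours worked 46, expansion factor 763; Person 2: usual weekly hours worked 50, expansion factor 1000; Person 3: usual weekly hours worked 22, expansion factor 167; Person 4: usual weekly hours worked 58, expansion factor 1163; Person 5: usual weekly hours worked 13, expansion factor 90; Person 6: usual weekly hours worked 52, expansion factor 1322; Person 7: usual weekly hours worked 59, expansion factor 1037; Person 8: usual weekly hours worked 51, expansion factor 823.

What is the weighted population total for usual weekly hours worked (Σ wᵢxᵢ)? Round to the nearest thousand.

Weighted total = 46×763 + 50×1000 + 22×167 + 58×1163 + 13×90 + 52×1322 + 59×1037 + 51×823
  = 329296

329000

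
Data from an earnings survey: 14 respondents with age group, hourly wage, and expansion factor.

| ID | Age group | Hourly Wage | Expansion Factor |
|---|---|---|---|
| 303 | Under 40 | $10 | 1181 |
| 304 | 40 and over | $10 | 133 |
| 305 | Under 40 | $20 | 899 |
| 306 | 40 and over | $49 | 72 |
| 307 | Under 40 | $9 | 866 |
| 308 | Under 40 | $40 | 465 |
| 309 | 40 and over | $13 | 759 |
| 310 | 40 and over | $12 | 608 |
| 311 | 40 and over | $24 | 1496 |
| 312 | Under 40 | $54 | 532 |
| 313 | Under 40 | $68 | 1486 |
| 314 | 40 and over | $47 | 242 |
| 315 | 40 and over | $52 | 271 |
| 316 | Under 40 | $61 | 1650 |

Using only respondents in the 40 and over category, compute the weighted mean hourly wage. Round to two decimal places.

40 and over rows: 304, 306, 309, 310, 311, 314, 315
Weighted sum = 10×133 + 49×72 + 13×759 + 12×608 + 24×1496 + 47×242 + 52×271
  = 1330 + 3528 + 9867 + 7296 + 35904 + 11374 + 14092 = 83391
Sum of weights = 133 + 72 + 759 + 608 + 1496 + 242 + 271 = 3581
Weighted mean = 83391 / 3581 = 23.287071

23.29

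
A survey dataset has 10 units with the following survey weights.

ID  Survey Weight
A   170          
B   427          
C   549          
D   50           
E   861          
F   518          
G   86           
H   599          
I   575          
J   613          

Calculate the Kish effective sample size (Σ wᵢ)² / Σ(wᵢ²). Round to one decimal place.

Σ wᵢ = 170 + 427 + 549 + 50 + 861 + 518 + 86 + 599 + 575 + 613 = 4448
Σ wᵢ² = 28900 + 182329 + 301401 + 2500 + 741321 + 268324 + 7396 + 358801 + 330625 + 375769 = 2597366
n_eff = 4448² / 2597366 = 19784704 / 2597366 = 7.6172184

7.6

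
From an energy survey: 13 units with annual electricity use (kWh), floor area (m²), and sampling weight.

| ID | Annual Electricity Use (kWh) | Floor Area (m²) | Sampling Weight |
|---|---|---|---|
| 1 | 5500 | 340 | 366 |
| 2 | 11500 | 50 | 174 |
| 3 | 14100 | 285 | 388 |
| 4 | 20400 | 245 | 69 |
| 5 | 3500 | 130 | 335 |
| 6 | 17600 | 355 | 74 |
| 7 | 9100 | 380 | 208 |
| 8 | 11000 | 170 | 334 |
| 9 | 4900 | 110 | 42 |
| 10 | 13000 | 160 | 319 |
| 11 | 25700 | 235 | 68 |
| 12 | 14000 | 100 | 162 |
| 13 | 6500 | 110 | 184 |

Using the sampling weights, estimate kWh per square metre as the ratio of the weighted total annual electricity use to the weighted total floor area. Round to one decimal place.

Σ wᵢ·y = 28498500
Σ wᵢ·x = 574345
Ratio = 28498500 / 574345 = 49.619131

49.6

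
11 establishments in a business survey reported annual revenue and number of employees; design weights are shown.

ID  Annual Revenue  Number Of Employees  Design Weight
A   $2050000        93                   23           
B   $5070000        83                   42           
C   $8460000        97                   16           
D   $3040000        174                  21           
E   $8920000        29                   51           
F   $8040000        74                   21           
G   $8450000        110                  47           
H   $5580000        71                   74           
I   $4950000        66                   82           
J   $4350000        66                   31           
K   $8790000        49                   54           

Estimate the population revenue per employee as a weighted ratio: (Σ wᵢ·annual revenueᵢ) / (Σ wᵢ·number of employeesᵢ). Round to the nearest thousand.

Σ wᵢ·y = 2050000×23 + 5070000×42 + 8460000×16 + 3040000×21 + 8920000×51 + 8040000×21 + 8450000×47 + 5580000×74 + 4950000×82 + 4350000×31 + 8790000×54
  = 47150000 + 212940000 + 135360000 + 63840000 + 454920000 + 168840000 + 397150000 + 412920000 + 405900000 + 134850000 + 474660000 = 2908530000
Σ wᵢ·x = 93×23 + 83×42 + 97×16 + 174×21 + 29×51 + 74×21 + 110×47 + 71×74 + 66×82 + 66×31 + 49×54
  = 34392
Ratio = 2908530000 / 34392 = 84569.958

85000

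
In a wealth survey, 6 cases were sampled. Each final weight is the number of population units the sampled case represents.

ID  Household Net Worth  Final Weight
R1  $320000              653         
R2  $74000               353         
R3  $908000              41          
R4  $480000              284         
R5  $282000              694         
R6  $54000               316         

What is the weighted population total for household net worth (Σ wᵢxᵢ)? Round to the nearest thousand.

621402000

Weighted total = 320000×653 + 74000×353 + 908000×41 + 480000×284 + 282000×694 + 54000×316
  = 208960000 + 26122000 + 37228000 + 136320000 + 195708000 + 17064000 = 621402000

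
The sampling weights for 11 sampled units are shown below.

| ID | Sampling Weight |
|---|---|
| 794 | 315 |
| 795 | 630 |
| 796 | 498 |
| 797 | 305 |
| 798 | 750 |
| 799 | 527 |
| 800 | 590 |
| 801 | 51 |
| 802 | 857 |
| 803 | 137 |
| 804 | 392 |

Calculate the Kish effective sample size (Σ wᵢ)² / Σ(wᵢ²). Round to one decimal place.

8.7

Σ wᵢ = 315 + 630 + 498 + 305 + 750 + 527 + 590 + 51 + 857 + 137 + 392 = 5052
Σ wᵢ² = 2934966
n_eff = 5052² / 2934966 = 25522704 / 2934966 = 8.6960817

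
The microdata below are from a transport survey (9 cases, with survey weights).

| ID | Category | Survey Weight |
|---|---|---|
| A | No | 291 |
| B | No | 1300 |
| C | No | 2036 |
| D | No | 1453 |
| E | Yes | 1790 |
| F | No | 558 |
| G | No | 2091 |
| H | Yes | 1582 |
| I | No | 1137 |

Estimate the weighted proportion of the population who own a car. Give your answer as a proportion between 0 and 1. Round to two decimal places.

Sum of weights for 'Yes' = 1790 + 1582 = 3372
Total weight = 12238
Weighted proportion = 3372 / 12238 = 0.27553522

0.28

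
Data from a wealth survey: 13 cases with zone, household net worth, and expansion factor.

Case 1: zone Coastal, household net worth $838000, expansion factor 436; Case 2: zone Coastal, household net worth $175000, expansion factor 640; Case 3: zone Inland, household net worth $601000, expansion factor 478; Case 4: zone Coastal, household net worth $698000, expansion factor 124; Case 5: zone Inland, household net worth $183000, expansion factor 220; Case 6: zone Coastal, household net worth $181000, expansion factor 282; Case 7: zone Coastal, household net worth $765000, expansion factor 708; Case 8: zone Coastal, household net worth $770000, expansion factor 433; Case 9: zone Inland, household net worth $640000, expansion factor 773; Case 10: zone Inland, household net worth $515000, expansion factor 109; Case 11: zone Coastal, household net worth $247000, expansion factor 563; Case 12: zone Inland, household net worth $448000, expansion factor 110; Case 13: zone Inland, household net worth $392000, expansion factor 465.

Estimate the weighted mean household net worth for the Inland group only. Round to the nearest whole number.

515059

Inland rows: 3, 5, 9, 10, 12, 13
Weighted sum = 601000×478 + 183000×220 + 640000×773 + 515000×109 + 448000×110 + 392000×465
  = 1109953000
Sum of weights = 478 + 220 + 773 + 109 + 110 + 465 = 2155
Weighted mean = 1109953000 / 2155 = 515059.4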